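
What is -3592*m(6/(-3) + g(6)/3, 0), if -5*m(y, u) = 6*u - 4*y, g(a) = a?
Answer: 0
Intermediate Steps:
m(y, u) = -6*u/5 + 4*y/5 (m(y, u) = -(6*u - 4*y)/5 = -(-4*y + 6*u)/5 = -6*u/5 + 4*y/5)
-3592*m(6/(-3) + g(6)/3, 0) = -3592*(-6/5*0 + 4*(6/(-3) + 6/3)/5) = -3592*(0 + 4*(6*(-⅓) + 6*(⅓))/5) = -3592*(0 + 4*(-2 + 2)/5) = -3592*(0 + (⅘)*0) = -3592*(0 + 0) = -3592*0 = 0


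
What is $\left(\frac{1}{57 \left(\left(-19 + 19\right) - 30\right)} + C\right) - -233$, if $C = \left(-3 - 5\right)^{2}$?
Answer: $\frac{507869}{1710} \approx 297.0$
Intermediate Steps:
$C = 64$ ($C = \left(-8\right)^{2} = 64$)
$\left(\frac{1}{57 \left(\left(-19 + 19\right) - 30\right)} + C\right) - -233 = \left(\frac{1}{57 \left(\left(-19 + 19\right) - 30\right)} + 64\right) - -233 = \left(\frac{1}{57 \left(0 - 30\right)} + 64\right) + 233 = \left(\frac{1}{57 \left(-30\right)} + 64\right) + 233 = \left(\frac{1}{-1710} + 64\right) + 233 = \left(- \frac{1}{1710} + 64\right) + 233 = \frac{109439}{1710} + 233 = \frac{507869}{1710}$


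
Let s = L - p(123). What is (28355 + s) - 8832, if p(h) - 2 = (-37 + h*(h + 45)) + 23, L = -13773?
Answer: -14902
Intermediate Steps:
p(h) = -12 + h*(45 + h) (p(h) = 2 + ((-37 + h*(h + 45)) + 23) = 2 + ((-37 + h*(45 + h)) + 23) = 2 + (-14 + h*(45 + h)) = -12 + h*(45 + h))
s = -34425 (s = -13773 - (-12 + 123² + 45*123) = -13773 - (-12 + 15129 + 5535) = -13773 - 1*20652 = -13773 - 20652 = -34425)
(28355 + s) - 8832 = (28355 - 34425) - 8832 = -6070 - 8832 = -14902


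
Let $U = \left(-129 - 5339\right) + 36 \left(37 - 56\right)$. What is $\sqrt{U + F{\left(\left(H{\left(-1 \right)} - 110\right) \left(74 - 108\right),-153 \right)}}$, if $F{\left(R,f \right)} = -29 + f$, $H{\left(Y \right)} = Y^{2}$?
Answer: $i \sqrt{6334} \approx 79.586 i$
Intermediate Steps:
$U = -6152$ ($U = -5468 + 36 \left(-19\right) = -5468 - 684 = -6152$)
$\sqrt{U + F{\left(\left(H{\left(-1 \right)} - 110\right) \left(74 - 108\right),-153 \right)}} = \sqrt{-6152 - 182} = \sqrt{-6334} = i \sqrt{6334}$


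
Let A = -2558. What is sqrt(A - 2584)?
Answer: I*sqrt(5142) ≈ 71.708*I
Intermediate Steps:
sqrt(A - 2584) = sqrt(-2558 - 2584) = sqrt(-5142) = I*sqrt(5142)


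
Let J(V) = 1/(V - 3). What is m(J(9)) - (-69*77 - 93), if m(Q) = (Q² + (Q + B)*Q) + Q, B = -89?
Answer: 97045/18 ≈ 5391.4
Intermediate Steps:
J(V) = 1/(-3 + V)
m(Q) = Q + Q² + Q*(-89 + Q) (m(Q) = (Q² + (Q - 89)*Q) + Q = (Q² + (-89 + Q)*Q) + Q = (Q² + Q*(-89 + Q)) + Q = Q + Q² + Q*(-89 + Q))
m(J(9)) - (-69*77 - 93) = 2*(-44 + 1/(-3 + 9))/(-3 + 9) - (-69*77 - 93) = 2*(-44 + 1/6)/6 - (-5313 - 93) = 2*(⅙)*(-44 + ⅙) - 1*(-5406) = 2*(⅙)*(-263/6) + 5406 = -263/18 + 5406 = 97045/18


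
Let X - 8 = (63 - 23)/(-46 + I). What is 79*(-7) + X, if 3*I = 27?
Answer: -20205/37 ≈ -546.08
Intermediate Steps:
I = 9 (I = (1/3)*27 = 9)
X = 256/37 (X = 8 + (63 - 23)/(-46 + 9) = 8 + 40/(-37) = 8 + 40*(-1/37) = 8 - 40/37 = 256/37 ≈ 6.9189)
79*(-7) + X = 79*(-7) + 256/37 = -553 + 256/37 = -20205/37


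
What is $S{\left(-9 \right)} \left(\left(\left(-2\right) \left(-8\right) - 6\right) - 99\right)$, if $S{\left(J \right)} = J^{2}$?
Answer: $-7209$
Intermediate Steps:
$S{\left(-9 \right)} \left(\left(\left(-2\right) \left(-8\right) - 6\right) - 99\right) = \left(-9\right)^{2} \left(\left(\left(-2\right) \left(-8\right) - 6\right) - 99\right) = 81 \left(\left(16 - 6\right) - 99\right) = 81 \left(10 - 99\right) = 81 \left(-89\right) = -7209$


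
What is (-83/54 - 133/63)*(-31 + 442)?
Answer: -26989/18 ≈ -1499.4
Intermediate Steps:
(-83/54 - 133/63)*(-31 + 442) = (-83*1/54 - 133*1/63)*411 = (-83/54 - 19/9)*411 = -197/54*411 = -26989/18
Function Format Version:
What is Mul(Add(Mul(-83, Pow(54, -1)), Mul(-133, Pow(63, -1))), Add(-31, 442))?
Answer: Rational(-26989, 18) ≈ -1499.4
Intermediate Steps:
Mul(Add(Mul(-83, Pow(54, -1)), Mul(-133, Pow(63, -1))), Add(-31, 442)) = Mul(Add(Mul(-83, Rational(1, 54)), Mul(-133, Rational(1, 63))), 411) = Mul(Add(Rational(-83, 54), Rational(-19, 9)), 411) = Mul(Rational(-197, 54), 411) = Rational(-26989, 18)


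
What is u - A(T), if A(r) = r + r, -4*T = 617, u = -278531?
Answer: -556445/2 ≈ -2.7822e+5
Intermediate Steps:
T = -617/4 (T = -1/4*617 = -617/4 ≈ -154.25)
A(r) = 2*r
u - A(T) = -278531 - 2*(-617)/4 = -278531 - 1*(-617/2) = -278531 + 617/2 = -556445/2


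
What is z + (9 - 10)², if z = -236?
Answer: -235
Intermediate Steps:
z + (9 - 10)² = -236 + (9 - 10)² = -236 + (-1)² = -236 + 1 = -235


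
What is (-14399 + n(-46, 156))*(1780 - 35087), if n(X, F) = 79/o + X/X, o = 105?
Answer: 50350558277/105 ≈ 4.7953e+8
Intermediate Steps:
n(X, F) = 184/105 (n(X, F) = 79/105 + X/X = 79*(1/105) + 1 = 79/105 + 1 = 184/105)
(-14399 + n(-46, 156))*(1780 - 35087) = (-14399 + 184/105)*(1780 - 35087) = -1511711/105*(-33307) = 50350558277/105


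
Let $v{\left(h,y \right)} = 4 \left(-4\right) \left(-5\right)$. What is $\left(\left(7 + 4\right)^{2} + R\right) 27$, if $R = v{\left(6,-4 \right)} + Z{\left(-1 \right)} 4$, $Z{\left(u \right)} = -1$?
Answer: $5319$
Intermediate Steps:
$v{\left(h,y \right)} = 80$ ($v{\left(h,y \right)} = \left(-16\right) \left(-5\right) = 80$)
$R = 76$ ($R = 80 - 4 = 76$)
$\left(\left(7 + 4\right)^{2} + R\right) 27 = \left(\left(7 + 4\right)^{2} + 76\right) 27 = \left(11^{2} + 76\right) 27 = \left(121 + 76\right) 27 = 197 \cdot 27 = 5319$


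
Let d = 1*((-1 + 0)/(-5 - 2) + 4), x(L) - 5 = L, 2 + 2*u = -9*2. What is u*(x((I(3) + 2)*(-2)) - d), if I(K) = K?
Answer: 640/7 ≈ 91.429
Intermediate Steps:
u = -10 (u = -1 + (-9*2)/2 = -1 + (½)*(-18) = -1 - 9 = -10)
x(L) = 5 + L
d = 29/7 (d = 1*(-1/(-7) + 4) = 1*(-1*(-⅐) + 4) = 1*(⅐ + 4) = 1*(29/7) = 29/7 ≈ 4.1429)
u*(x((I(3) + 2)*(-2)) - d) = -10*((5 + (3 + 2)*(-2)) - 1*29/7) = -10*((5 + 5*(-2)) - 29/7) = -10*((5 - 10) - 29/7) = -10*(-5 - 29/7) = -10*(-64/7) = 640/7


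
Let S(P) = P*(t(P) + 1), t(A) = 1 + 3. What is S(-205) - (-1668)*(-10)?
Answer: -17705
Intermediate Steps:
t(A) = 4
S(P) = 5*P (S(P) = P*(4 + 1) = P*5 = 5*P)
S(-205) - (-1668)*(-10) = 5*(-205) - (-1668)*(-10) = -1025 - 1*16680 = -1025 - 16680 = -17705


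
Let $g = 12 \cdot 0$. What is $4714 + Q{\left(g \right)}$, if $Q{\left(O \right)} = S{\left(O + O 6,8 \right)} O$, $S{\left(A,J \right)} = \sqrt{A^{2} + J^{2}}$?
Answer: $4714$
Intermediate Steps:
$g = 0$
$Q{\left(O \right)} = O \sqrt{64 + 49 O^{2}}$ ($Q{\left(O \right)} = \sqrt{\left(O + O 6\right)^{2} + 8^{2}} O = \sqrt{\left(O + 6 O\right)^{2} + 64} O = \sqrt{\left(7 O\right)^{2} + 64} O = \sqrt{49 O^{2} + 64} O = \sqrt{64 + 49 O^{2}} O = O \sqrt{64 + 49 O^{2}}$)
$4714 + Q{\left(g \right)} = 4714 + 0 \sqrt{64 + 49 \cdot 0^{2}} = 4714 + 0 \sqrt{64 + 49 \cdot 0} = 4714 + 0 \sqrt{64 + 0} = 4714 + 0 \sqrt{64} = 4714 + 0 \cdot 8 = 4714 + 0 = 4714$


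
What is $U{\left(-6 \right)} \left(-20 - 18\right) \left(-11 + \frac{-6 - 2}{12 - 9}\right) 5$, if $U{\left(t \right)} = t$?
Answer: $-15580$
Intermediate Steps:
$U{\left(-6 \right)} \left(-20 - 18\right) \left(-11 + \frac{-6 - 2}{12 - 9}\right) 5 = - 6 \left(-20 - 18\right) \left(-11 + \frac{-6 - 2}{12 - 9}\right) 5 = - 6 \left(- 38 \left(-11 - \frac{8}{3}\right)\right) 5 = - 6 \left(\left(-38\right) \left(- \frac{41}{3}\right)\right) 5 = \left(-6\right) \frac{1558}{3} \cdot 5 = \left(-3116\right) 5 = -15580$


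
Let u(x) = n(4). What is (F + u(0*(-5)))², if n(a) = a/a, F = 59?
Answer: 3600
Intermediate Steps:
n(a) = 1
u(x) = 1
(F + u(0*(-5)))² = (59 + 1)² = 60² = 3600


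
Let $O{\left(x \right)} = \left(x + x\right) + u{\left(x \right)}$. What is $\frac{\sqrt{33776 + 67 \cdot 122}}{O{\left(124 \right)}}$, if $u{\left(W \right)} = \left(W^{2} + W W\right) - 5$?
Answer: $\frac{\sqrt{1678}}{6199} \approx 0.0066081$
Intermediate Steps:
$u{\left(W \right)} = -5 + 2 W^{2}$ ($u{\left(W \right)} = \left(W^{2} + W^{2}\right) - 5 = 2 W^{2} - 5 = -5 + 2 W^{2}$)
$O{\left(x \right)} = -5 + 2 x + 2 x^{2}$ ($O{\left(x \right)} = \left(x + x\right) + \left(-5 + 2 x^{2}\right) = 2 x + \left(-5 + 2 x^{2}\right) = -5 + 2 x + 2 x^{2}$)
$\frac{\sqrt{33776 + 67 \cdot 122}}{O{\left(124 \right)}} = \frac{\sqrt{33776 + 67 \cdot 122}}{-5 + 2 \cdot 124 + 2 \cdot 124^{2}} = \frac{\sqrt{33776 + 8174}}{-5 + 248 + 2 \cdot 15376} = \frac{\sqrt{41950}}{-5 + 248 + 30752} = \frac{5 \sqrt{1678}}{30995} = 5 \sqrt{1678} \cdot \frac{1}{30995} = \frac{\sqrt{1678}}{6199}$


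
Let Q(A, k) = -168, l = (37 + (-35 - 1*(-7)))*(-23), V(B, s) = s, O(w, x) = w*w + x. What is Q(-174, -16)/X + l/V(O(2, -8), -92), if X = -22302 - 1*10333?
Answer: 294387/130540 ≈ 2.2551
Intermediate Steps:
O(w, x) = x + w**2 (O(w, x) = w**2 + x = x + w**2)
X = -32635 (X = -22302 - 10333 = -32635)
l = -207 (l = (37 + (-35 + 7))*(-23) = (37 - 28)*(-23) = 9*(-23) = -207)
Q(-174, -16)/X + l/V(O(2, -8), -92) = -168/(-32635) - 207/(-92) = -168*(-1/32635) - 207*(-1/92) = 168/32635 + 9/4 = 294387/130540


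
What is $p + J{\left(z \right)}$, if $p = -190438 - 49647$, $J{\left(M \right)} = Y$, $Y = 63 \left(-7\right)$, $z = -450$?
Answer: $-240526$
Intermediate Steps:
$Y = -441$
$J{\left(M \right)} = -441$
$p = -240085$ ($p = -190438 - 49647 = -240085$)
$p + J{\left(z \right)} = -240085 - 441 = -240526$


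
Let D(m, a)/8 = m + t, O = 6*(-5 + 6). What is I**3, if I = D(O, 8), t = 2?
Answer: 262144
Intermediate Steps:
O = 6 (O = 6*1 = 6)
D(m, a) = 16 + 8*m (D(m, a) = 8*(m + 2) = 8*(2 + m) = 16 + 8*m)
I = 64 (I = 16 + 8*6 = 16 + 48 = 64)
I**3 = 64**3 = 262144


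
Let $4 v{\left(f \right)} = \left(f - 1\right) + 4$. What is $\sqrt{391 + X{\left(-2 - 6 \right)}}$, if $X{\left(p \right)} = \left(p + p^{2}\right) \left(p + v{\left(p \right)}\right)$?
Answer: $i \sqrt{127} \approx 11.269 i$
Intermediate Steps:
$v{\left(f \right)} = \frac{3}{4} + \frac{f}{4}$ ($v{\left(f \right)} = \frac{\left(f - 1\right) + 4}{4} = \frac{\left(-1 + f\right) + 4}{4} = \frac{3 + f}{4} = \frac{3}{4} + \frac{f}{4}$)
$X{\left(p \right)} = \left(\frac{3}{4} + \frac{5 p}{4}\right) \left(p + p^{2}\right)$ ($X{\left(p \right)} = \left(p + p^{2}\right) \left(p + \left(\frac{3}{4} + \frac{p}{4}\right)\right) = \left(p + p^{2}\right) \left(\frac{3}{4} + \frac{5 p}{4}\right) = \left(\frac{3}{4} + \frac{5 p}{4}\right) \left(p + p^{2}\right)$)
$\sqrt{391 + X{\left(-2 - 6 \right)}} = \sqrt{391 + \frac{\left(-2 - 6\right) \left(3 + 5 \left(-2 - 6\right)^{2} + 8 \left(-2 - 6\right)\right)}{4}} = \sqrt{391 + \frac{1}{4} \left(-8\right) \left(3 + 5 \left(-8\right)^{2} + 8 \left(-8\right)\right)} = \sqrt{391 + \frac{1}{4} \left(-8\right) \left(3 + 5 \cdot 64 - 64\right)} = \sqrt{391 + \frac{1}{4} \left(-8\right) \left(3 + 320 - 64\right)} = \sqrt{391 + \frac{1}{4} \left(-8\right) 259} = \sqrt{391 - 518} = \sqrt{-127} = i \sqrt{127}$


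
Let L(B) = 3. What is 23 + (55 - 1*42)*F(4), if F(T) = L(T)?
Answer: 62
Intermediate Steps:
F(T) = 3
23 + (55 - 1*42)*F(4) = 23 + (55 - 1*42)*3 = 23 + (55 - 42)*3 = 23 + 13*3 = 23 + 39 = 62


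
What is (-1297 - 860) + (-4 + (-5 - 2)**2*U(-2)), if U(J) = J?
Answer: -2259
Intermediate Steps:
(-1297 - 860) + (-4 + (-5 - 2)**2*U(-2)) = (-1297 - 860) + (-4 + (-5 - 2)**2*(-2)) = -2157 + (-4 + (-7)**2*(-2)) = -2157 + (-4 + 49*(-2)) = -2157 + (-4 - 98) = -2157 - 102 = -2259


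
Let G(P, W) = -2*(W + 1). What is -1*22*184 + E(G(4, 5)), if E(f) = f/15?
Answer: -20244/5 ≈ -4048.8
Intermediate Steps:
G(P, W) = -2 - 2*W (G(P, W) = -2*(1 + W) = -2 - 2*W)
E(f) = f/15 (E(f) = f*(1/15) = f/15)
-1*22*184 + E(G(4, 5)) = -1*22*184 + (-2 - 2*5)/15 = -22*184 + (-2 - 10)/15 = -4048 + (1/15)*(-12) = -4048 - 4/5 = -20244/5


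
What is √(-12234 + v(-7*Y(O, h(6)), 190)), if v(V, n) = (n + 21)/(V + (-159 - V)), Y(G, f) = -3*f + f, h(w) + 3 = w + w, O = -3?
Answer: I*√309321303/159 ≈ 110.61*I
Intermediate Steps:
h(w) = -3 + 2*w (h(w) = -3 + (w + w) = -3 + 2*w)
Y(G, f) = -2*f
v(V, n) = -7/53 - n/159 (v(V, n) = (21 + n)/(-159) = (21 + n)*(-1/159) = -7/53 - n/159)
√(-12234 + v(-7*Y(O, h(6)), 190)) = √(-12234 + (-7/53 - 1/159*190)) = √(-12234 + (-7/53 - 190/159)) = √(-12234 - 211/159) = √(-1945417/159) = I*√309321303/159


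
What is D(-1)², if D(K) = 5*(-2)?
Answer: 100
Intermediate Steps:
D(K) = -10
D(-1)² = (-10)² = 100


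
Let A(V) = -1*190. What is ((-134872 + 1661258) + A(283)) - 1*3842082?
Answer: -2315886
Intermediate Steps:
A(V) = -190
((-134872 + 1661258) + A(283)) - 1*3842082 = ((-134872 + 1661258) - 190) - 1*3842082 = (1526386 - 190) - 3842082 = 1526196 - 3842082 = -2315886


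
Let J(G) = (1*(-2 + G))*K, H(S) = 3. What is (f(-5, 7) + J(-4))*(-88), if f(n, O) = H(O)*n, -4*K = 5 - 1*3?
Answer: 1056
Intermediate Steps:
K = -½ (K = -(5 - 1*3)/4 = -(5 - 3)/4 = -¼*2 = -½ ≈ -0.50000)
J(G) = 1 - G/2 (J(G) = (1*(-2 + G))*(-½) = (-2 + G)*(-½) = 1 - G/2)
f(n, O) = 3*n
(f(-5, 7) + J(-4))*(-88) = (3*(-5) + (1 - ½*(-4)))*(-88) = (-15 + (1 + 2))*(-88) = (-15 + 3)*(-88) = -12*(-88) = 1056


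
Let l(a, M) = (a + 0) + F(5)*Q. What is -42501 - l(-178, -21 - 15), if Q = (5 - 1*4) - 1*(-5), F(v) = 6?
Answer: -42359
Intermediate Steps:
Q = 6 (Q = (5 - 4) + 5 = 1 + 5 = 6)
l(a, M) = 36 + a (l(a, M) = (a + 0) + 6*6 = a + 36 = 36 + a)
-42501 - l(-178, -21 - 15) = -42501 - (36 - 178) = -42501 - 1*(-142) = -42501 + 142 = -42359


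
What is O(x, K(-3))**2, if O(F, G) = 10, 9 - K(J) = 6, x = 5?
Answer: 100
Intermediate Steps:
K(J) = 3 (K(J) = 9 - 1*6 = 9 - 6 = 3)
O(x, K(-3))**2 = 10**2 = 100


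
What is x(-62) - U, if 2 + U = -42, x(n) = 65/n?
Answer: 2663/62 ≈ 42.952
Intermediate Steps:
U = -44 (U = -2 - 42 = -44)
x(-62) - U = 65/(-62) - 1*(-44) = 65*(-1/62) + 44 = -65/62 + 44 = 2663/62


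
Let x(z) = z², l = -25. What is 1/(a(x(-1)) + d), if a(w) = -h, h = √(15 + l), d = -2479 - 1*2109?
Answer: I/(√10 - 4588*I) ≈ -0.00021796 + 1.5023e-7*I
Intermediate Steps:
d = -4588 (d = -2479 - 2109 = -4588)
h = I*√10 (h = √(15 - 25) = √(-10) = I*√10 ≈ 3.1623*I)
a(w) = -I*√10
1/(a(x(-1)) + d) = 1/(-I*√10 - 4588) = 1/(-4588 - I*√10)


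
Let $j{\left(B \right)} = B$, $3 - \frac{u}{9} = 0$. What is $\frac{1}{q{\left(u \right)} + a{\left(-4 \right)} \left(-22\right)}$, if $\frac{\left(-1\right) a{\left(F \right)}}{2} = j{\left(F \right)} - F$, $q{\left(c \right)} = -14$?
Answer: $- \frac{1}{14} \approx -0.071429$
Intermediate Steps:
$u = 27$ ($u = 27 - 0 = 27 + 0 = 27$)
$a{\left(F \right)} = 0$ ($a{\left(F \right)} = - 2 \left(F - F\right) = \left(-2\right) 0 = 0$)
$\frac{1}{q{\left(u \right)} + a{\left(-4 \right)} \left(-22\right)} = \frac{1}{-14 + 0 \left(-22\right)} = \frac{1}{-14 + 0} = \frac{1}{-14} = - \frac{1}{14}$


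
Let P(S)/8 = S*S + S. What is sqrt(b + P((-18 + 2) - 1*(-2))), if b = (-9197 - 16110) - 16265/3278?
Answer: I*sqrt(256339085354)/3278 ≈ 154.45*I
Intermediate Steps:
b = -82972611/3278 (b = -25307 - 16265*1/3278 = -25307 - 16265/3278 = -82972611/3278 ≈ -25312.)
P(S) = 8*S + 8*S**2 (P(S) = 8*(S*S + S) = 8*(S**2 + S) = 8*(S + S**2) = 8*S + 8*S**2)
sqrt(b + P((-18 + 2) - 1*(-2))) = sqrt(-82972611/3278 + 8*((-18 + 2) - 1*(-2))*(1 + ((-18 + 2) - 1*(-2)))) = sqrt(-82972611/3278 + 8*(-16 + 2)*(1 + (-16 + 2))) = sqrt(-82972611/3278 + 8*(-14)*(1 - 14)) = sqrt(-82972611/3278 + 8*(-14)*(-13)) = sqrt(-82972611/3278 + 1456) = sqrt(-78199843/3278) = I*sqrt(256339085354)/3278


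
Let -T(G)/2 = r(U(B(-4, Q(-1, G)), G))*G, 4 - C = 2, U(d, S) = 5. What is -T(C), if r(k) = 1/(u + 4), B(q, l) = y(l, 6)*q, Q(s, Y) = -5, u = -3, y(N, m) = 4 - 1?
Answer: 4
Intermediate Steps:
y(N, m) = 3
B(q, l) = 3*q
C = 2 (C = 4 - 1*2 = 4 - 2 = 2)
r(k) = 1 (r(k) = 1/(-3 + 4) = 1/1 = 1)
T(G) = -2*G
-T(C) = -(-2)*2 = -1*(-4) = 4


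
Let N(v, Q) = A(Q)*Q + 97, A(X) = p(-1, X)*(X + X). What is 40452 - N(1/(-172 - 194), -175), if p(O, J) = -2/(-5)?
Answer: 15855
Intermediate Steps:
p(O, J) = ⅖ (p(O, J) = -2*(-⅕) = ⅖)
A(X) = 4*X/5 (A(X) = 2*(X + X)/5 = 2*(2*X)/5 = 4*X/5)
N(v, Q) = 97 + 4*Q²/5 (N(v, Q) = (4*Q/5)*Q + 97 = 4*Q²/5 + 97 = 97 + 4*Q²/5)
40452 - N(1/(-172 - 194), -175) = 40452 - (97 + (⅘)*(-175)²) = 40452 - (97 + (⅘)*30625) = 40452 - (97 + 24500) = 40452 - 1*24597 = 40452 - 24597 = 15855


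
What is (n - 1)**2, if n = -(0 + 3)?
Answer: 16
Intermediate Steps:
n = -3 (n = -1*3 = -3)
(n - 1)**2 = (-3 - 1)**2 = (-4)**2 = 16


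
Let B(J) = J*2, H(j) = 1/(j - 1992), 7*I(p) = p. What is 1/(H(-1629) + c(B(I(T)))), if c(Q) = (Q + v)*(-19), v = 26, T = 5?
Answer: -25347/13209415 ≈ -0.0019189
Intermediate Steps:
I(p) = p/7
H(j) = 1/(-1992 + j)
B(J) = 2*J
c(Q) = -494 - 19*Q (c(Q) = (Q + 26)*(-19) = (26 + Q)*(-19) = -494 - 19*Q)
1/(H(-1629) + c(B(I(T)))) = 1/(1/(-1992 - 1629) + (-494 - 38*(⅐)*5)) = 1/(1/(-3621) + (-494 - 38*5/7)) = 1/(-1/3621 + (-494 - 19*10/7)) = 1/(-1/3621 + (-494 - 190/7)) = 1/(-1/3621 - 3648/7) = 1/(-13209415/25347) = -25347/13209415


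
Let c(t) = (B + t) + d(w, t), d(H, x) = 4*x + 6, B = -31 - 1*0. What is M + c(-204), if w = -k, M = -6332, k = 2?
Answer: -7377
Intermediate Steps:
B = -31 (B = -31 + 0 = -31)
w = -2 (w = -1*2 = -2)
d(H, x) = 6 + 4*x
c(t) = -25 + 5*t (c(t) = (-31 + t) + (6 + 4*t) = -25 + 5*t)
M + c(-204) = -6332 + (-25 + 5*(-204)) = -6332 + (-25 - 1020) = -6332 - 1045 = -7377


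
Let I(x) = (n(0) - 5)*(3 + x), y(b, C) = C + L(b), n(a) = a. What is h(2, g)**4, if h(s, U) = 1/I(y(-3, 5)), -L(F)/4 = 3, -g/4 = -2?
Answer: 1/160000 ≈ 6.2500e-6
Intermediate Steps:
g = 8 (g = -4*(-2) = 8)
L(F) = -12 (L(F) = -4*3 = -12)
y(b, C) = -12 + C (y(b, C) = C - 12 = -12 + C)
I(x) = -15 - 5*x (I(x) = (0 - 5)*(3 + x) = -5*(3 + x) = -15 - 5*x)
h(s, U) = 1/20 (h(s, U) = 1/(-15 - 5*(-12 + 5)) = 1/(-15 - 5*(-7)) = 1/(-15 + 35) = 1/20)
h(2, g)**4 = (1/20)**4 = 1/160000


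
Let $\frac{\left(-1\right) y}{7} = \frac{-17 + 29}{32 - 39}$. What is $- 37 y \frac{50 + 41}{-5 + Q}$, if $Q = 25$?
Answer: $- \frac{10101}{5} \approx -2020.2$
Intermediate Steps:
$y = 12$ ($y = - 7 \frac{-17 + 29}{32 - 39} = - 7 \frac{12}{-7} = - 7 \cdot 12 \left(- \frac{1}{7}\right) = \left(-7\right) \left(- \frac{12}{7}\right) = 12$)
$- 37 y \frac{50 + 41}{-5 + Q} = \left(-37\right) 12 \frac{50 + 41}{-5 + 25} = - 444 \cdot \frac{91}{20} = - 444 \cdot 91 \cdot \frac{1}{20} = \left(-444\right) \frac{91}{20} = - \frac{10101}{5}$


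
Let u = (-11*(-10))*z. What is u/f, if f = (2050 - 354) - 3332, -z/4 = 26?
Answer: 2860/409 ≈ 6.9927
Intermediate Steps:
z = -104 (z = -4*26 = -104)
u = -11440 (u = -11*(-10)*(-104) = 110*(-104) = -11440)
f = -1636 (f = 1696 - 3332 = -1636)
u/f = -11440/(-1636) = -11440*(-1/1636) = 2860/409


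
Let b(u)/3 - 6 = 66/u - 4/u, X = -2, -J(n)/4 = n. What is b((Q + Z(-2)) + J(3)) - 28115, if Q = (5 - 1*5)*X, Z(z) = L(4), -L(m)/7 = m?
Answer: -562033/20 ≈ -28102.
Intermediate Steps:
J(n) = -4*n
L(m) = -7*m
Z(z) = -28 (Z(z) = -7*4 = -28)
Q = 0 (Q = (5 - 1*5)*(-2) = (5 - 5)*(-2) = 0*(-2) = 0)
b(u) = 18 + 186/u (b(u) = 18 + 3*(66/u - 4/u) = 18 + 3*(62/u) = 18 + 186/u)
b((Q + Z(-2)) + J(3)) - 28115 = (18 + 186/((0 - 28) - 4*3)) - 28115 = (18 + 186/(-28 - 12)) - 28115 = (18 + 186/(-40)) - 28115 = (18 + 186*(-1/40)) - 28115 = (18 - 93/20) - 28115 = 267/20 - 28115 = -562033/20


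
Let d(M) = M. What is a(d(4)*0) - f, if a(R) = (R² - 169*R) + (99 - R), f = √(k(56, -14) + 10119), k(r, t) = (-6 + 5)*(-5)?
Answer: 99 - 2*√2531 ≈ -1.6181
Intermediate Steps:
k(r, t) = 5 (k(r, t) = -1*(-5) = 5)
f = 2*√2531 (f = √(5 + 10119) = √10124 = 2*√2531 ≈ 100.62)
a(R) = 99 + R² - 170*R
a(d(4)*0) - f = (99 + (4*0)² - 680*0) - 2*√2531 = (99 + 0² - 170*0) - 2*√2531 = (99 + 0 + 0) - 2*√2531 = 99 - 2*√2531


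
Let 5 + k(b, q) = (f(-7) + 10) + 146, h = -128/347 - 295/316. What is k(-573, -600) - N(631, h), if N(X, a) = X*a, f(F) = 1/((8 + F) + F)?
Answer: 319962539/328956 ≈ 972.66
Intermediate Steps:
f(F) = 1/(8 + 2*F)
h = -142813/109652 (h = -128*1/347 - 295*1/316 = -128/347 - 295/316 = -142813/109652 ≈ -1.3024)
k(b, q) = 905/6 (k(b, q) = -5 + ((1/(2*(4 - 7)) + 10) + 146) = -5 + (((1/2)/(-3) + 10) + 146) = -5 + (((1/2)*(-1/3) + 10) + 146) = -5 + ((-1/6 + 10) + 146) = -5 + (59/6 + 146) = -5 + 935/6 = 905/6)
k(-573, -600) - N(631, h) = 905/6 - 631*(-142813)/109652 = 905/6 - 1*(-90115003/109652) = 905/6 + 90115003/109652 = 319962539/328956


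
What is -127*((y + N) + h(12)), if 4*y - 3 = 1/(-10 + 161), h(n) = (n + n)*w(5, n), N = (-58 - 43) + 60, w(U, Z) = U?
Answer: -3058795/302 ≈ -10128.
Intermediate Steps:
N = -41 (N = -101 + 60 = -41)
h(n) = 10*n (h(n) = (n + n)*5 = (2*n)*5 = 10*n)
y = 227/302 (y = ¾ + 1/(4*(-10 + 161)) = ¾ + (¼)/151 = ¾ + (¼)*(1/151) = ¾ + 1/604 = 227/302 ≈ 0.75166)
-127*((y + N) + h(12)) = -127*((227/302 - 41) + 10*12) = -127*(-12155/302 + 120) = -127*24085/302 = -3058795/302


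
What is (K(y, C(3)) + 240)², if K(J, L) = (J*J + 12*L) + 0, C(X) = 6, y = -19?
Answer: 452929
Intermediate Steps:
K(J, L) = J² + 12*L (K(J, L) = (J² + 12*L) + 0 = J² + 12*L)
(K(y, C(3)) + 240)² = (((-19)² + 12*6) + 240)² = ((361 + 72) + 240)² = (433 + 240)² = 673² = 452929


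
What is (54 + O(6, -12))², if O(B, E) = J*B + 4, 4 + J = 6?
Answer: 4900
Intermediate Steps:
J = 2 (J = -4 + 6 = 2)
O(B, E) = 4 + 2*B (O(B, E) = 2*B + 4 = 4 + 2*B)
(54 + O(6, -12))² = (54 + (4 + 2*6))² = (54 + (4 + 12))² = (54 + 16)² = 70² = 4900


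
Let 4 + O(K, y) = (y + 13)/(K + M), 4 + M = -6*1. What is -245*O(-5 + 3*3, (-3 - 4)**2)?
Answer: 10535/3 ≈ 3511.7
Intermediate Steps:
M = -10 (M = -4 - 6*1 = -4 - 6 = -10)
O(K, y) = -4 + (13 + y)/(-10 + K) (O(K, y) = -4 + (y + 13)/(K - 10) = -4 + (13 + y)/(-10 + K))
-245*O(-5 + 3*3, (-3 - 4)**2) = -245*(53 + (-3 - 4)**2 - 4*(-5 + 3*3))/(-10 + (-5 + 3*3)) = -245*(53 + (-7)**2 - 4*(-5 + 9))/(-10 + (-5 + 9)) = -245*(53 + 49 - 4*4)/(-10 + 4) = -245*(53 + 49 - 16)/(-6) = -(-245)*86/6 = -245*(-43/3) = 10535/3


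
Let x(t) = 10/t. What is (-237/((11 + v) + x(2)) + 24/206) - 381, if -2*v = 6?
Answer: -534414/1339 ≈ -399.11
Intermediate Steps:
v = -3 (v = -½*6 = -3)
(-237/((11 + v) + x(2)) + 24/206) - 381 = (-237/((11 - 3) + 10/2) + 24/206) - 381 = (-237/(8 + 10*(½)) + 24*(1/206)) - 381 = (-237/(8 + 5) + 12/103) - 381 = (-237/13 + 12/103) - 381 = -24255/1339 - 381 = -534414/1339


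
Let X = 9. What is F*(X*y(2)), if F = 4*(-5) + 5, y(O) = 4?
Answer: -540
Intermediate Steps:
F = -15 (F = -20 + 5 = -15)
F*(X*y(2)) = -135*4 = -15*36 = -540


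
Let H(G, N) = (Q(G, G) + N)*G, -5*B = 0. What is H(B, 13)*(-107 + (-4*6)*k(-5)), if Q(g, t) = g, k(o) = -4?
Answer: 0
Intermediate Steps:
B = 0 (B = -⅕*0 = 0)
H(G, N) = G*(G + N) (H(G, N) = (G + N)*G = G*(G + N))
H(B, 13)*(-107 + (-4*6)*k(-5)) = (0*(0 + 13))*(-107 - 4*6*(-4)) = (0*13)*(-107 - 24*(-4)) = 0*(-107 + 96) = 0*(-11) = 0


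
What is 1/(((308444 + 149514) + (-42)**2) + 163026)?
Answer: 1/622748 ≈ 1.6058e-6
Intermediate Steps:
1/(((308444 + 149514) + (-42)**2) + 163026) = 1/((457958 + 1764) + 163026) = 1/(459722 + 163026) = 1/622748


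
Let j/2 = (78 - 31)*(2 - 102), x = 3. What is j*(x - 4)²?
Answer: -9400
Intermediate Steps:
j = -9400 (j = 2*((78 - 31)*(2 - 102)) = 2*(47*(-100)) = 2*(-4700) = -9400)
j*(x - 4)² = -9400*(3 - 4)² = -9400*(-1)² = -9400*1 = -9400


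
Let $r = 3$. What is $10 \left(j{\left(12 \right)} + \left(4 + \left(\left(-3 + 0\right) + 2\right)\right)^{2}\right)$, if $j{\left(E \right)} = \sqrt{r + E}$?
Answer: $90 + 10 \sqrt{15} \approx 128.73$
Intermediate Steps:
$j{\left(E \right)} = \sqrt{3 + E}$
$10 \left(j{\left(12 \right)} + \left(4 + \left(\left(-3 + 0\right) + 2\right)\right)^{2}\right) = 10 \left(\sqrt{3 + 12} + \left(4 + \left(\left(-3 + 0\right) + 2\right)\right)^{2}\right) = 10 \left(\sqrt{15} + \left(4 + \left(-3 + 2\right)\right)^{2}\right) = 10 \left(\sqrt{15} + \left(4 - 1\right)^{2}\right) = 10 \left(\sqrt{15} + 3^{2}\right) = 10 \left(\sqrt{15} + 9\right) = 10 \left(9 + \sqrt{15}\right) = 90 + 10 \sqrt{15}$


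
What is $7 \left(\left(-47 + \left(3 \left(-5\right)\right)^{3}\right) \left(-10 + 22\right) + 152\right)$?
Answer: $-286384$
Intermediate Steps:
$7 \left(\left(-47 + \left(3 \left(-5\right)\right)^{3}\right) \left(-10 + 22\right) + 152\right) = 7 \left(\left(-47 + \left(-15\right)^{3}\right) 12 + 152\right) = 7 \left(\left(-47 - 3375\right) 12 + 152\right) = 7 \left(\left(-3422\right) 12 + 152\right) = 7 \left(-41064 + 152\right) = 7 \left(-40912\right) = -286384$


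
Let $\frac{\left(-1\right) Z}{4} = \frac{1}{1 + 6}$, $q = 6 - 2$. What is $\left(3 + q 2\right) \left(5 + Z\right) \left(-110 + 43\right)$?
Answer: $- \frac{22847}{7} \approx -3263.9$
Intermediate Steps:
$q = 4$
$Z = - \frac{4}{7}$ ($Z = - \frac{4}{1 + 6} = - \frac{4}{7} \approx -0.57143$)
$\left(3 + q 2\right) \left(5 + Z\right) \left(-110 + 43\right) = \left(3 + 4 \cdot 2\right) \left(5 - \frac{4}{7}\right) \left(-110 + 43\right) = \left(3 + 8\right) \frac{31}{7} \left(-67\right) = 11 \cdot \frac{31}{7} \left(-67\right) = \frac{341}{7} \left(-67\right) = - \frac{22847}{7}$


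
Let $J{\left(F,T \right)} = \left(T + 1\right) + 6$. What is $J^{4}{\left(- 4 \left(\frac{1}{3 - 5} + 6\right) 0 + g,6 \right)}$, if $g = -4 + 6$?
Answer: $28561$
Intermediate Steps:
$g = 2$
$J{\left(F,T \right)} = 7 + T$ ($J{\left(F,T \right)} = \left(1 + T\right) + 6 = 7 + T$)
$J^{4}{\left(- 4 \left(\frac{1}{3 - 5} + 6\right) 0 + g,6 \right)} = \left(7 + 6\right)^{4} = 13^{4} = 28561$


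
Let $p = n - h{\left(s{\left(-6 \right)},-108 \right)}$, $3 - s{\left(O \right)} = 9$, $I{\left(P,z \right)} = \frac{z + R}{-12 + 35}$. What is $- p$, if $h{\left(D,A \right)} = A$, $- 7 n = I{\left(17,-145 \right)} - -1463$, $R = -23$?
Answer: $\frac{2299}{23} \approx 99.957$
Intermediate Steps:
$I{\left(P,z \right)} = -1 + \frac{z}{23}$ ($I{\left(P,z \right)} = \frac{z - 23}{-12 + 35} = \frac{-23 + z}{23} = \left(-23 + z\right) \frac{1}{23} = -1 + \frac{z}{23}$)
$s{\left(O \right)} = -6$ ($s{\left(O \right)} = 3 - 9 = -6$)
$n = - \frac{4783}{23}$ ($n = - \frac{\left(-1 + \frac{1}{23} \left(-145\right)\right) - -1463}{7} = - \frac{\left(-1 - \frac{145}{23}\right) + 1463}{7} = - \frac{- \frac{168}{23} + 1463}{7} = \left(- \frac{1}{7}\right) \frac{33481}{23} = - \frac{4783}{23} \approx -207.96$)
$p = - \frac{2299}{23}$ ($p = - \frac{4783}{23} - -108 = - \frac{4783}{23} + 108 = - \frac{2299}{23} \approx -99.957$)
$- p = \left(-1\right) \left(- \frac{2299}{23}\right) = \frac{2299}{23}$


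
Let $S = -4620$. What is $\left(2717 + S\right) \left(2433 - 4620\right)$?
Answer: $4161861$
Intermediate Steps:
$\left(2717 + S\right) \left(2433 - 4620\right) = \left(2717 - 4620\right) \left(2433 - 4620\right) = \left(-1903\right) \left(-2187\right) = 4161861$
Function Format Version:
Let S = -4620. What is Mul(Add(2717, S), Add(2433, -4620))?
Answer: 4161861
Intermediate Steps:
Mul(Add(2717, S), Add(2433, -4620)) = Mul(Add(2717, -4620), Add(2433, -4620)) = Mul(-1903, -2187) = 4161861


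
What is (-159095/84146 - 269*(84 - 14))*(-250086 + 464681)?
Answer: -340053304673625/84146 ≈ -4.0412e+9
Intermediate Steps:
(-159095/84146 - 269*(84 - 14))*(-250086 + 464681) = (-159095*1/84146 - 269*70)*214595 = (-159095/84146 - 18830)*214595 = -1584628275/84146*214595 = -340053304673625/84146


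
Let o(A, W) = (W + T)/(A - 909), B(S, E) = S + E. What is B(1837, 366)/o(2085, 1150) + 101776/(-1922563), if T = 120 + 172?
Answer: 355763645348/198023989 ≈ 1796.6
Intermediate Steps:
T = 292
B(S, E) = E + S
o(A, W) = (292 + W)/(-909 + A) (o(A, W) = (W + 292)/(A - 909) = (292 + W)/(-909 + A))
B(1837, 366)/o(2085, 1150) + 101776/(-1922563) = (366 + 1837)/(((292 + 1150)/(-909 + 2085))) + 101776/(-1922563) = 2203/((1442/1176)) + 101776*(-1/1922563) = 2203/(((1/1176)*1442)) - 101776/1922563 = 2203/(103/84) - 101776/1922563 = 2203*(84/103) - 101776/1922563 = 185052/103 - 101776/1922563 = 355763645348/198023989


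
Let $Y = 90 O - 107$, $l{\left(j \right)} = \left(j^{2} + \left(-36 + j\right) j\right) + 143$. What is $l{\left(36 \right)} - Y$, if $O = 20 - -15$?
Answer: $-1604$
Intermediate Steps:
$O = 35$ ($O = 20 + 15 = 35$)
$l{\left(j \right)} = 143 + j^{2} + j \left(-36 + j\right)$ ($l{\left(j \right)} = \left(j^{2} + j \left(-36 + j\right)\right) + 143 = 143 + j^{2} + j \left(-36 + j\right)$)
$Y = 3043$ ($Y = 90 \cdot 35 - 107 = 3150 - 107 = 3043$)
$l{\left(36 \right)} - Y = \left(143 - 1296 + 2 \cdot 36^{2}\right) - 3043 = \left(143 - 1296 + 2 \cdot 1296\right) - 3043 = \left(143 - 1296 + 2592\right) - 3043 = 1439 - 3043 = -1604$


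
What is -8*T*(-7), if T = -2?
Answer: -112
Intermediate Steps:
-8*T*(-7) = -8*(-2)*(-7) = 16*(-7) = -112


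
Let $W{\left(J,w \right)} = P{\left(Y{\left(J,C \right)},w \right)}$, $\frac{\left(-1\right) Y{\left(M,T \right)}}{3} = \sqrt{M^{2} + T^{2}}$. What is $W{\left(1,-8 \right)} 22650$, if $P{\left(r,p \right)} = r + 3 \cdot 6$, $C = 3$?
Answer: $407700 - 67950 \sqrt{10} \approx 1.9282 \cdot 10^{5}$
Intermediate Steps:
$Y{\left(M,T \right)} = - 3 \sqrt{M^{2} + T^{2}}$
$P{\left(r,p \right)} = 18 + r$ ($P{\left(r,p \right)} = r + 18 = 18 + r$)
$W{\left(J,w \right)} = 18 - 3 \sqrt{9 + J^{2}}$ ($W{\left(J,w \right)} = 18 - 3 \sqrt{J^{2} + 3^{2}} = 18 - 3 \sqrt{J^{2} + 9} = 18 - 3 \sqrt{9 + J^{2}}$)
$W{\left(1,-8 \right)} 22650 = \left(18 - 3 \sqrt{9 + 1^{2}}\right) 22650 = \left(18 - 3 \sqrt{9 + 1}\right) 22650 = \left(18 - 3 \sqrt{10}\right) 22650 = 407700 - 67950 \sqrt{10}$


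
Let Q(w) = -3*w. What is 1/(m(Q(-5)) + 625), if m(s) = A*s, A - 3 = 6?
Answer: 1/760 ≈ 0.0013158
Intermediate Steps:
A = 9 (A = 3 + 6 = 9)
m(s) = 9*s
1/(m(Q(-5)) + 625) = 1/(9*(-3*(-5)) + 625) = 1/(9*15 + 625) = 1/(135 + 625) = 1/760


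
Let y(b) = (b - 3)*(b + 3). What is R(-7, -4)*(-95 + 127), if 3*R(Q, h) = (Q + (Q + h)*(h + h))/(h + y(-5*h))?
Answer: 96/43 ≈ 2.2326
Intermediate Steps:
y(b) = (-3 + b)*(3 + b)
R(Q, h) = (Q + 2*h*(Q + h))/(3*(-9 + h + 25*h²)) (R(Q, h) = ((Q + (Q + h)*(h + h))/(h + (-9 + (-5*h)²)))/3 = ((Q + (Q + h)*(2*h))/(h + (-9 + 25*h²)))/3 = ((Q + 2*h*(Q + h))/(-9 + h + 25*h²))/3 = (Q + 2*h*(Q + h))/(3*(-9 + h + 25*h²)))
R(-7, -4)*(-95 + 127) = ((-7 + 2*(-4)² + 2*(-7)*(-4))/(3*(-9 - 4 + 25*(-4)²)))*(-95 + 127) = ((-7 + 2*16 + 56)/(3*(-9 - 4 + 25*16)))*32 = ((-7 + 32 + 56)/(3*(-9 - 4 + 400)))*32 = ((⅓)*81/387)*32 = ((⅓)*(1/387)*81)*32 = (3/43)*32 = 96/43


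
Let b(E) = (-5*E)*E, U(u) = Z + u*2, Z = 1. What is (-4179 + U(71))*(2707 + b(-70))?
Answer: 87956548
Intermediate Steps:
U(u) = 1 + 2*u (U(u) = 1 + u*2 = 1 + 2*u)
b(E) = -5*E²
(-4179 + U(71))*(2707 + b(-70)) = (-4179 + (1 + 2*71))*(2707 - 5*(-70)²) = (-4179 + (1 + 142))*(2707 - 5*4900) = (-4179 + 143)*(2707 - 24500) = -4036*(-21793) = 87956548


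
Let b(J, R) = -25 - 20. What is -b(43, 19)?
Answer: 45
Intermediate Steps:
b(J, R) = -45
-b(43, 19) = -1*(-45) = 45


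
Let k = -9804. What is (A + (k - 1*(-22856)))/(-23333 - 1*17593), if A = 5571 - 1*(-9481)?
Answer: -4684/6821 ≈ -0.68670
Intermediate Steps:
A = 15052 (A = 5571 + 9481 = 15052)
(A + (k - 1*(-22856)))/(-23333 - 1*17593) = (15052 + (-9804 - 1*(-22856)))/(-23333 - 1*17593) = (15052 + (-9804 + 22856))/(-23333 - 17593) = (15052 + 13052)/(-40926) = 28104*(-1/40926) = -4684/6821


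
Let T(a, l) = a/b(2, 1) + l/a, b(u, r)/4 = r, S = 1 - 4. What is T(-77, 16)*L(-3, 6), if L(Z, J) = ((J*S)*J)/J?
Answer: 53937/154 ≈ 350.24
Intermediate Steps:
S = -3
b(u, r) = 4*r
T(a, l) = a/4 + l/a (T(a, l) = a/((4*1)) + l/a = a/4 + l/a)
L(Z, J) = -3*J (L(Z, J) = ((J*(-3))*J)/J = ((-3*J)*J)/J = (-3*J²)/J = -3*J)
T(-77, 16)*L(-3, 6) = ((¼)*(-77) + 16/(-77))*(-3*6) = (-77/4 + 16*(-1/77))*(-18) = (-77/4 - 16/77)*(-18) = -5993/308*(-18) = 53937/154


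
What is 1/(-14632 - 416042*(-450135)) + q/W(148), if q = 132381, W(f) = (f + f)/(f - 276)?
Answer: -410617142715155003/7172873316630 ≈ -57246.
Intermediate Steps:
W(f) = 2*f/(-276 + f) (W(f) = (2*f)/(-276 + f) = 2*f/(-276 + f))
1/(-14632 - 416042*(-450135)) + q/W(148) = 1/(-14632 - 416042*(-450135)) + 132381/((2*148/(-276 + 148))) = -1/450135/(-430674) + 132381/((2*148/(-128))) = -1/430674*(-1/450135) + 132381/((2*148*(-1/128))) = 1/193861440990 + 132381/(-37/16) = 1/193861440990 + 132381*(-16/37) = 1/193861440990 - 2118096/37 = -410617142715155003/7172873316630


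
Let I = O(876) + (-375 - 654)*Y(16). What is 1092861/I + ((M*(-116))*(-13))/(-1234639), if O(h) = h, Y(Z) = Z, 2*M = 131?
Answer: -150092055699/2138394748 ≈ -70.189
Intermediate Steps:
M = 131/2 (M = (½)*131 = 131/2 ≈ 65.500)
I = -15588 (I = 876 + (-375 - 654)*16 = 876 - 1029*16 = 876 - 16464 = -15588)
1092861/I + ((M*(-116))*(-13))/(-1234639) = 1092861/(-15588) + (((131/2)*(-116))*(-13))/(-1234639) = 1092861*(-1/15588) - 7598*(-13)*(-1/1234639) = -121429/1732 + 98774*(-1/1234639) = -121429/1732 - 98774/1234639 = -150092055699/2138394748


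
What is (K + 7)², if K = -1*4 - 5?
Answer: 4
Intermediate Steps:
K = -9 (K = -4 - 5 = -9)
(K + 7)² = (-9 + 7)² = (-2)² = 4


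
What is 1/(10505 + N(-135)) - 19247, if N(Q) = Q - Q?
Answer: -202189734/10505 ≈ -19247.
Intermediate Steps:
N(Q) = 0
1/(10505 + N(-135)) - 19247 = 1/(10505 + 0) - 19247 = 1/10505 - 19247 = -202189734/10505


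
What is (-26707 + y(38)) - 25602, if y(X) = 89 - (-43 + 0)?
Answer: -52177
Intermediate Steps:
y(X) = 132 (y(X) = 89 - 1*(-43) = 89 + 43 = 132)
(-26707 + y(38)) - 25602 = (-26707 + 132) - 25602 = -26575 - 25602 = -52177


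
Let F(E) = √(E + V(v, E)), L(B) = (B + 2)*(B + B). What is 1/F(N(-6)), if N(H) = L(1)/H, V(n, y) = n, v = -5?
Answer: -I*√6/6 ≈ -0.40825*I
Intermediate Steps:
L(B) = 2*B*(2 + B) (L(B) = (2 + B)*(2*B) = 2*B*(2 + B))
N(H) = 6/H (N(H) = (2*1*(2 + 1))/H = (2*1*3)/H = 6/H)
F(E) = √(-5 + E) (F(E) = √(E - 5) = √(-5 + E))
1/F(N(-6)) = 1/(√(-5 + 6/(-6))) = 1/(√(-5 + 6*(-⅙))) = 1/(√(-5 - 1)) = 1/(√(-6)) = 1/(I*√6) = -I*√6/6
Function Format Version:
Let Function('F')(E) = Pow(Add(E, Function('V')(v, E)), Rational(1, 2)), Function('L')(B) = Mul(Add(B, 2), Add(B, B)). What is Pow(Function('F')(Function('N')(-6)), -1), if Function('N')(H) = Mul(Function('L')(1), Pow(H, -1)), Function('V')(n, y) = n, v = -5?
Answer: Mul(Rational(-1, 6), I, Pow(6, Rational(1, 2))) ≈ Mul(-0.40825, I)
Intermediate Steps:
Function('L')(B) = Mul(2, B, Add(2, B)) (Function('L')(B) = Mul(Add(2, B), Mul(2, B)) = Mul(2, B, Add(2, B)))
Function('N')(H) = Mul(6, Pow(H, -1)) (Function('N')(H) = Mul(Mul(2, 1, Add(2, 1)), Pow(H, -1)) = Mul(Mul(2, 1, 3), Pow(H, -1)) = Mul(6, Pow(H, -1)))
Function('F')(E) = Pow(Add(-5, E), Rational(1, 2)) (Function('F')(E) = Pow(Add(E, -5), Rational(1, 2)) = Pow(Add(-5, E), Rational(1, 2)))
Pow(Function('F')(Function('N')(-6)), -1) = Pow(Pow(Add(-5, Mul(6, Pow(-6, -1))), Rational(1, 2)), -1) = Pow(Pow(Add(-5, Mul(6, Rational(-1, 6))), Rational(1, 2)), -1) = Pow(Pow(Add(-5, -1), Rational(1, 2)), -1) = Pow(Pow(-6, Rational(1, 2)), -1) = Pow(Mul(I, Pow(6, Rational(1, 2))), -1) = Mul(Rational(-1, 6), I, Pow(6, Rational(1, 2)))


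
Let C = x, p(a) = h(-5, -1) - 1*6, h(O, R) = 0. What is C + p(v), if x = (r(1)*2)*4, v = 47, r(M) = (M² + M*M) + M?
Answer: 18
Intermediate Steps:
r(M) = M + 2*M² (r(M) = (M² + M²) + M = 2*M² + M = M + 2*M²)
x = 24 (x = ((1*(1 + 2*1))*2)*4 = ((1*(1 + 2))*2)*4 = ((1*3)*2)*4 = (3*2)*4 = 6*4 = 24)
p(a) = -6 (p(a) = 0 - 1*6 = 0 - 6 = -6)
C = 24
C + p(v) = 24 - 6 = 18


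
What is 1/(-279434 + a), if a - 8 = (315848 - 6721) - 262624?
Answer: -1/232923 ≈ -4.2933e-6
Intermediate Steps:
a = 46511 (a = 8 + ((315848 - 6721) - 262624) = 8 + (309127 - 262624) = 8 + 46503 = 46511)
1/(-279434 + a) = 1/(-279434 + 46511) = 1/(-232923) = -1/232923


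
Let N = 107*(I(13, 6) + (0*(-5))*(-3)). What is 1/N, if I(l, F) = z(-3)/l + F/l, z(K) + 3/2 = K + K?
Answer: -26/321 ≈ -0.080997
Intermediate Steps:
z(K) = -3/2 + 2*K (z(K) = -3/2 + (K + K) = -3/2 + 2*K)
I(l, F) = -15/(2*l) + F/l (I(l, F) = (-3/2 + 2*(-3))/l + F/l = (-3/2 - 6)/l + F/l = -15/(2*l) + F/l)
N = -321/26 (N = 107*((-15/2 + 6)/13 + (0*(-5))*(-3)) = 107*((1/13)*(-3/2) + 0*(-3)) = 107*(-3/26 + 0) = 107*(-3/26) = -321/26 ≈ -12.346)
1/N = 1/(-321/26) = -26/321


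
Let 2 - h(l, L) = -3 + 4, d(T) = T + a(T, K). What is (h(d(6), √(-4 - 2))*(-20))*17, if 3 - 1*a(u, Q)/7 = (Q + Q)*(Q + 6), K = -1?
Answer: -340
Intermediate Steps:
a(u, Q) = 21 - 14*Q*(6 + Q) (a(u, Q) = 21 - 7*(Q + Q)*(Q + 6) = 21 - 7*2*Q*(6 + Q) = 21 - 14*Q*(6 + Q))
d(T) = 91 + T (d(T) = T + (21 - 84*(-1) - 14*(-1)²) = T + (21 + 84 - 14*1) = T + (21 + 84 - 14) = T + 91 = 91 + T)
h(l, L) = 1 (h(l, L) = 2 - (-3 + 4) = 2 - 1*1 = 2 - 1 = 1)
(h(d(6), √(-4 - 2))*(-20))*17 = (1*(-20))*17 = -20*17 = -340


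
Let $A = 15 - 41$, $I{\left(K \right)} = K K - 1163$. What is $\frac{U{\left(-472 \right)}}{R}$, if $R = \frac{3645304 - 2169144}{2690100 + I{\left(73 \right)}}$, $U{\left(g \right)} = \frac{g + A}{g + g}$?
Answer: $\frac{335436117}{348373760} \approx 0.96286$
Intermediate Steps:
$I{\left(K \right)} = -1163 + K^{2}$ ($I{\left(K \right)} = K^{2} - 1163 = -1163 + K^{2}$)
$A = -26$ ($A = 15 - 41 = -26$)
$U{\left(g \right)} = \frac{-26 + g}{2 g}$ ($U{\left(g \right)} = \frac{g - 26}{g + g} = \frac{-26 + g}{2 g}$)
$R = \frac{738080}{1347133}$ ($R = \frac{3645304 - 2169144}{2690100 - \left(1163 - 73^{2}\right)} = \frac{1476160}{2690100 + \left(-1163 + 5329\right)} = \frac{1476160}{2690100 + 4166} = \frac{1476160}{2694266} = 1476160 \cdot \frac{1}{2694266} = \frac{738080}{1347133} \approx 0.54789$)
$\frac{U{\left(-472 \right)}}{R} = \frac{\frac{1}{2} \frac{1}{-472} \left(-26 - 472\right)}{\frac{738080}{1347133}} = \frac{1}{2} \left(- \frac{1}{472}\right) \left(-498\right) \frac{1347133}{738080} = \frac{249}{472} \cdot \frac{1347133}{738080} = \frac{335436117}{348373760}$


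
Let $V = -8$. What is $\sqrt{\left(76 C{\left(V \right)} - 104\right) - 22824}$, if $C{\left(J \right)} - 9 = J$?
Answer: $2 i \sqrt{5713} \approx 151.17 i$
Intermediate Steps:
$C{\left(J \right)} = 9 + J$
$\sqrt{\left(76 C{\left(V \right)} - 104\right) - 22824} = \sqrt{\left(76 \left(9 - 8\right) - 104\right) - 22824} = \sqrt{\left(76 \cdot 1 - 104\right) - 22824} = \sqrt{\left(76 - 104\right) - 22824} = \sqrt{-28 - 22824} = \sqrt{-22852} = 2 i \sqrt{5713}$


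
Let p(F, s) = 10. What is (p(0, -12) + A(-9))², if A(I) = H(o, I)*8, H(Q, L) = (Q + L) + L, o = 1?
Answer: 15876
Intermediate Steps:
H(Q, L) = Q + 2*L (H(Q, L) = (L + Q) + L = Q + 2*L)
A(I) = 8 + 16*I (A(I) = (1 + 2*I)*8 = 8 + 16*I)
(p(0, -12) + A(-9))² = (10 + (8 + 16*(-9)))² = (10 + (8 - 144))² = (10 - 136)² = (-126)² = 15876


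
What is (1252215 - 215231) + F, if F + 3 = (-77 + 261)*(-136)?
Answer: 1011957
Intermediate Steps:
F = -25027 (F = -3 + (-77 + 261)*(-136) = -3 + 184*(-136) = -3 - 25024 = -25027)
(1252215 - 215231) + F = (1252215 - 215231) - 25027 = 1036984 - 25027 = 1011957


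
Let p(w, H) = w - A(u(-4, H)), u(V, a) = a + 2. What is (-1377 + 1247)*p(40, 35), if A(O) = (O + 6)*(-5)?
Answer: -33150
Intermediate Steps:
u(V, a) = 2 + a
A(O) = -30 - 5*O (A(O) = (6 + O)*(-5) = -30 - 5*O)
p(w, H) = 40 + w + 5*H (p(w, H) = w - (-30 - 5*(2 + H)) = w - (-30 + (-10 - 5*H)) = w - (-40 - 5*H) = w + (40 + 5*H) = 40 + w + 5*H)
(-1377 + 1247)*p(40, 35) = (-1377 + 1247)*(40 + 40 + 5*35) = -130*(40 + 40 + 175) = -130*255 = -33150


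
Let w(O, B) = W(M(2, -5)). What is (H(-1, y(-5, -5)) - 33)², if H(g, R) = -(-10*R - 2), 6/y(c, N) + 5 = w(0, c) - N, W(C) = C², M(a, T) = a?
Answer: 256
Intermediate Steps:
w(O, B) = 4 (w(O, B) = 2² = 4)
y(c, N) = 6/(-1 - N) (y(c, N) = 6/(-5 + (4 - N)) = 6/(-1 - N))
H(g, R) = 2 + 10*R (H(g, R) = -(-2 - 10*R) = 2 + 10*R)
(H(-1, y(-5, -5)) - 33)² = ((2 + 10*(-6/(1 - 5))) - 33)² = ((2 + 10*(-6/(-4))) - 33)² = ((2 + 10*(-6*(-¼))) - 33)² = ((2 + 10*(3/2)) - 33)² = ((2 + 15) - 33)² = (17 - 33)² = (-16)² = 256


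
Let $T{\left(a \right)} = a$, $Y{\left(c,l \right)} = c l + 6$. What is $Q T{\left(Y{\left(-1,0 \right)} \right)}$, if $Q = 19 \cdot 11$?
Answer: $1254$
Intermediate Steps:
$Y{\left(c,l \right)} = 6 + c l$
$Q = 209$
$Q T{\left(Y{\left(-1,0 \right)} \right)} = 209 \left(6 - 0\right) = 209 \left(6 + 0\right) = 209 \cdot 6 = 1254$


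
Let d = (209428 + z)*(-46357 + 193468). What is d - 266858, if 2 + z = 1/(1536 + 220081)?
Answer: 6827709822816187/221617 ≈ 3.0809e+10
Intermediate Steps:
z = -443233/221617 (z = -2 + 1/(1536 + 220081) = -2 + 1/221617 = -443233/221617 ≈ -2.0000)
d = 6827768963085573/221617 (d = (209428 - 443233/221617)*(-46357 + 193468) = (46412361843/221617)*147111 = 6827768963085573/221617 ≈ 3.0809e+10)
d - 266858 = 6827768963085573/221617 - 266858 = 6827709822816187/221617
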